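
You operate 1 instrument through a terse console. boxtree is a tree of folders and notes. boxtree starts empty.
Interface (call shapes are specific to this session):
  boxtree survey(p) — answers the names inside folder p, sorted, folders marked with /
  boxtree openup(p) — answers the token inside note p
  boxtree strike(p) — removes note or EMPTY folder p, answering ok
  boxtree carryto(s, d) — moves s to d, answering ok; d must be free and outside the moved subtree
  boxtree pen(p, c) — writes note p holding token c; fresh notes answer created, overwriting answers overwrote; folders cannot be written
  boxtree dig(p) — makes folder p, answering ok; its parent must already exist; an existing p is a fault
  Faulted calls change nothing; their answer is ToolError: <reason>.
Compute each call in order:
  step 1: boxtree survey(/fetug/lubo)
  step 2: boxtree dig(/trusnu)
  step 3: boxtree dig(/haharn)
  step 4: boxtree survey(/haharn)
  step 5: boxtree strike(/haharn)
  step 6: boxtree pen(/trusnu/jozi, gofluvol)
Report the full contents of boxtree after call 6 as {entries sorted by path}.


>> boxtree survey(/fetug/lubo)
<< ToolError: not found
>> boxtree dig(/trusnu)
<< ok
>> boxtree dig(/haharn)
<< ok
>> boxtree survey(/haharn)
<< []
>> boxtree strike(/haharn)
<< ok
>> boxtree pen(/trusnu/jozi, gofluvol)
<< created

Answer: {trusnu/, trusnu/jozi=gofluvol}


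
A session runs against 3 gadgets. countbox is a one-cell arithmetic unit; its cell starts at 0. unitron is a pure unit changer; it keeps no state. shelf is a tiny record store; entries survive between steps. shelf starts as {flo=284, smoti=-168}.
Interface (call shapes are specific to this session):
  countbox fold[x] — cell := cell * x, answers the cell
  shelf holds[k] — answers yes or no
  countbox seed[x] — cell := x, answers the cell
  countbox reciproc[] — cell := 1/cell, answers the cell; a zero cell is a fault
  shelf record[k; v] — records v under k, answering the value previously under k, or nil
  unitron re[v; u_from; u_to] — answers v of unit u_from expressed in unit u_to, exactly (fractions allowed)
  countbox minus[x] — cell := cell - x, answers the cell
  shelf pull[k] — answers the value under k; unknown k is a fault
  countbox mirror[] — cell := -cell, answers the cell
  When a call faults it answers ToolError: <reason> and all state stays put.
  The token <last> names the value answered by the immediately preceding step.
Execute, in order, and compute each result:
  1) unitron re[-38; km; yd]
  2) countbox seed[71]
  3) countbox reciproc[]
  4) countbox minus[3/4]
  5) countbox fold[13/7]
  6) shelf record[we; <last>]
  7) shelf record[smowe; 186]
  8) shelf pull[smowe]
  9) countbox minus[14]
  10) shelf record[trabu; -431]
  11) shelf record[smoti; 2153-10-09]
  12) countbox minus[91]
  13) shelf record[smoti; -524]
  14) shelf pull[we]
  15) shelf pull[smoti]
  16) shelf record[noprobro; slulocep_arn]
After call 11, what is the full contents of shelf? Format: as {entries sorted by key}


I call unitron re(v=-38, u_from=km, u_to=yd): -47500000/1143.
I run countbox seed(x=71), giving 71.
Invoking countbox reciproc(), which returns 1/71.
I use countbox minus(x=3/4), yielding -209/284.
I call countbox fold(x=13/7), yielding -2717/1988.
Using shelf record(k=we, v=<last>), — result: nil.
Calling shelf record(k=smowe, v=186), and observe nil.
I invoke shelf pull(k=smowe), which returns 186.
Calling countbox minus(x=14): -30549/1988.
I try shelf record(k=trabu, v=-431), yielding nil.
Invoking shelf record(k=smoti, v=2153-10-09), which returns -168.
I try countbox minus(x=91), and get -211457/1988.
Calling shelf record(k=smoti, v=-524), and observe 2153-10-09.
Using shelf pull(k=we), and observe -2717/1988.
Next I call shelf pull(k=smoti), and get -524.
I call shelf record(k=noprobro, v=slulocep_arn), and get nil.

Answer: {flo=284, smoti=2153-10-09, smowe=186, trabu=-431, we=-2717/1988}


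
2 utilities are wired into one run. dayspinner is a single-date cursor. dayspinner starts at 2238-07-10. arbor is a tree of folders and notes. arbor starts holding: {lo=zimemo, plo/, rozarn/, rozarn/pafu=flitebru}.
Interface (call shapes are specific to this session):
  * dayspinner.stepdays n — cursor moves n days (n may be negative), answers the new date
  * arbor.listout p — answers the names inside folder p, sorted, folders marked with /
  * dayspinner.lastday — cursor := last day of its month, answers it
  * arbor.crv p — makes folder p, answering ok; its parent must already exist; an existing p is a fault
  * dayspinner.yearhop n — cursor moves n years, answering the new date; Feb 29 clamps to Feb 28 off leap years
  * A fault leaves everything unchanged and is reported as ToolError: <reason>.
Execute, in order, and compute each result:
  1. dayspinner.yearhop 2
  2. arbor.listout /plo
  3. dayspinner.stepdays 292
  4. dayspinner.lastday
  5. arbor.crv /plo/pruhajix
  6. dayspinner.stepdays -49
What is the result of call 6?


==> dayspinner.yearhop(n: 2)
<== 2240-07-10
==> arbor.listout(p: /plo)
<== []
==> dayspinner.stepdays(n: 292)
<== 2241-04-28
==> dayspinner.lastday()
<== 2241-04-30
==> arbor.crv(p: /plo/pruhajix)
<== ok
==> dayspinner.stepdays(n: -49)
<== 2241-03-12

Answer: 2241-03-12


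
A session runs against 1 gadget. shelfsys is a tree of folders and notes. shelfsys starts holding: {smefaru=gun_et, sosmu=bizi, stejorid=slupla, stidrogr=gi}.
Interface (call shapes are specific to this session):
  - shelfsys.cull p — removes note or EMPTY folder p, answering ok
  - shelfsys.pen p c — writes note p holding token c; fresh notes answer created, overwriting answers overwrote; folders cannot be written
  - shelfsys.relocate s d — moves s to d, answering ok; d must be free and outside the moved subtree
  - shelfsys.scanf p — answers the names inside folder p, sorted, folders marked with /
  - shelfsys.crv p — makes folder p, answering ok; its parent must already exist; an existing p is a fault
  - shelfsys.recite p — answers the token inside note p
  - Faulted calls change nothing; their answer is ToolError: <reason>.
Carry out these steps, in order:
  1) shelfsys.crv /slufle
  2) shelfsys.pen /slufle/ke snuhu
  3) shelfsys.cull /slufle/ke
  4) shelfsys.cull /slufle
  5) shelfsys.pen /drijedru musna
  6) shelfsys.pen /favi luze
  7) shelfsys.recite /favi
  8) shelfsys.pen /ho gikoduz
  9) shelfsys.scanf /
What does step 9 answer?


Then crv using p→/slufle, and get ok.
I use pen using p→/slufle/ke, c→snuhu, and get created.
Now I run cull using p→/slufle/ke, and see ok.
Calling cull using p→/slufle, and get ok.
Using pen using p→/drijedru, c→musna, yielding created.
Invoking pen using p→/favi, c→luze, → created.
I call recite using p→/favi, → luze.
I call pen using p→/ho, c→gikoduz, → created.
I use scanf using p→/, → [drijedru, favi, ho, smefaru, sosmu, stejorid, stidrogr].

Answer: [drijedru, favi, ho, smefaru, sosmu, stejorid, stidrogr]


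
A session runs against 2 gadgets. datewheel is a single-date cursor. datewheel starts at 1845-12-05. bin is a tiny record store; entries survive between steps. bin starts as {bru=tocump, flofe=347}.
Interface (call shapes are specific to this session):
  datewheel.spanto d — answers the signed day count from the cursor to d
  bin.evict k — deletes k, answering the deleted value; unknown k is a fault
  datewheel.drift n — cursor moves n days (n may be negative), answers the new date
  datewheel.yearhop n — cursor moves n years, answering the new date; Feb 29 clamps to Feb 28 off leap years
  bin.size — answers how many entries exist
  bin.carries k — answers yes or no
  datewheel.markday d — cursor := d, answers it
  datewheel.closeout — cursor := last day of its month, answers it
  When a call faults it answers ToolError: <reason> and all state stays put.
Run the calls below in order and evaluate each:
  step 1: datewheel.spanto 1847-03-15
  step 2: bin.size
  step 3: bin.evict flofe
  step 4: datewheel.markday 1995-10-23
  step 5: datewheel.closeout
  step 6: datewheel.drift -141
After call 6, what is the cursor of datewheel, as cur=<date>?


Answer: cur=1995-06-12

Derivation:
Act: datewheel.spanto[d=1847-03-15]
Obs: 465
Act: bin.size[]
Obs: 2
Act: bin.evict[k=flofe]
Obs: 347
Act: datewheel.markday[d=1995-10-23]
Obs: 1995-10-23
Act: datewheel.closeout[]
Obs: 1995-10-31
Act: datewheel.drift[n=-141]
Obs: 1995-06-12


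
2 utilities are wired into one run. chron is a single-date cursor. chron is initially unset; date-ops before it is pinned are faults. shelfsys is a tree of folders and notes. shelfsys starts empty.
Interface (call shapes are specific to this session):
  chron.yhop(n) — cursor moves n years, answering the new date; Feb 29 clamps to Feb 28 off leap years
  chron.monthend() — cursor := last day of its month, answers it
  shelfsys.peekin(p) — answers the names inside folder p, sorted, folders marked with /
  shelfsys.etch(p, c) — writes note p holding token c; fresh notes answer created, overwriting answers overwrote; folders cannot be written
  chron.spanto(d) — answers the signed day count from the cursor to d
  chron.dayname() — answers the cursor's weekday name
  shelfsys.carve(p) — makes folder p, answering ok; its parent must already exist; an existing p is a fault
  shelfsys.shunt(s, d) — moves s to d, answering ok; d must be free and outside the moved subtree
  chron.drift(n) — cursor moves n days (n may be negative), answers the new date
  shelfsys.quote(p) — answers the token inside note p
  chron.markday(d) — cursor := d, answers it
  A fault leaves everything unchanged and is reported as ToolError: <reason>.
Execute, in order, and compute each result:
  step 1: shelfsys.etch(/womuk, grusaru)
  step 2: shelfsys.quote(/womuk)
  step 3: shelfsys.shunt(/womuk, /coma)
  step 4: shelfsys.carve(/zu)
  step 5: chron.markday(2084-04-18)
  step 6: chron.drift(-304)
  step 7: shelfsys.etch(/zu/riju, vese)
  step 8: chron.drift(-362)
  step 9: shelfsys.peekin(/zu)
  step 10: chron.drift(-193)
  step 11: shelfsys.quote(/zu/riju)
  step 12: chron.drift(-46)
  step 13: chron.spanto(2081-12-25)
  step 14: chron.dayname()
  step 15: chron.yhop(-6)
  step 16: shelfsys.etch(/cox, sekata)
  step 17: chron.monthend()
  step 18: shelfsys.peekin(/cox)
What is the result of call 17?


Answer: 2075-10-31

Derivation:
I run etch passing p: /womuk, c: grusaru, giving created.
Next I call quote passing p: /womuk, and get grusaru.
Then shunt passing s: /womuk, d: /coma: ok.
I call carve passing p: /zu: ok.
I call markday passing d: 2084-04-18, giving 2084-04-18.
Then drift passing n: -304, and see 2083-06-19.
Next I call etch passing p: /zu/riju, c: vese, — result: created.
I invoke drift passing n: -362, giving 2082-06-22.
Next I call peekin passing p: /zu, which returns [riju].
I try drift passing n: -193, and see 2081-12-11.
Now I run quote passing p: /zu/riju, yielding vese.
Next I call drift passing n: -46, yielding 2081-10-26.
I call spanto passing d: 2081-12-25, and see 60.
I use dayname: Sunday.
Now I run yhop passing n: -6, and see 2075-10-26.
I call etch passing p: /cox, c: sekata, and see created.
Calling monthend, which returns 2075-10-31.
Calling peekin passing p: /cox, → ToolError: not a directory.


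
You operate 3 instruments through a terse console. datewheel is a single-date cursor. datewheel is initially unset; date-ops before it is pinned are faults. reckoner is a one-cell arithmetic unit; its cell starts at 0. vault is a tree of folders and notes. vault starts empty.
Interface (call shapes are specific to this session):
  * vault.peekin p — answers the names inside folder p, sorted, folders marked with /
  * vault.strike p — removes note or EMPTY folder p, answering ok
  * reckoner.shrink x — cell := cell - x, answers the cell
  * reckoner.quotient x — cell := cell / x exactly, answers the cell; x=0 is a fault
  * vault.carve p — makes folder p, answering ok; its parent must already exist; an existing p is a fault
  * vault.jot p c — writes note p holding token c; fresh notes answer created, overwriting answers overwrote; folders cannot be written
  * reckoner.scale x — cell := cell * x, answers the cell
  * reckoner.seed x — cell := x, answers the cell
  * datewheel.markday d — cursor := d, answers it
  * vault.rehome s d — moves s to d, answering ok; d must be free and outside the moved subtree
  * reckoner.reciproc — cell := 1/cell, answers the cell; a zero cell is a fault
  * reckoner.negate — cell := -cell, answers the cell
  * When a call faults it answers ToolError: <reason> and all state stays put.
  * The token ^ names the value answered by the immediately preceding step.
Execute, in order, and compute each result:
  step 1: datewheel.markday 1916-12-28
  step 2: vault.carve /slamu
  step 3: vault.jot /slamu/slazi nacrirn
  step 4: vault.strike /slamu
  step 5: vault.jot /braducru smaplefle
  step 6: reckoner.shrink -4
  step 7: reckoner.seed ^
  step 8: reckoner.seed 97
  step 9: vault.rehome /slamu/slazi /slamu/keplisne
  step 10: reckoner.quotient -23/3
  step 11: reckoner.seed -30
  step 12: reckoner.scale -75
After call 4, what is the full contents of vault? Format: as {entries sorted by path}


Answer: {slamu/, slamu/slazi=nacrirn}

Derivation:
→ datewheel.markday(d→1916-12-28)
← 1916-12-28
→ vault.carve(p→/slamu)
← ok
→ vault.jot(p→/slamu/slazi, c→nacrirn)
← created
→ vault.strike(p→/slamu)
← ToolError: not empty
→ vault.jot(p→/braducru, c→smaplefle)
← created
→ reckoner.shrink(x→-4)
← 4
→ reckoner.seed(x→^)
← 4
→ reckoner.seed(x→97)
← 97
→ vault.rehome(s→/slamu/slazi, d→/slamu/keplisne)
← ok
→ reckoner.quotient(x→-23/3)
← -291/23
→ reckoner.seed(x→-30)
← -30
→ reckoner.scale(x→-75)
← 2250


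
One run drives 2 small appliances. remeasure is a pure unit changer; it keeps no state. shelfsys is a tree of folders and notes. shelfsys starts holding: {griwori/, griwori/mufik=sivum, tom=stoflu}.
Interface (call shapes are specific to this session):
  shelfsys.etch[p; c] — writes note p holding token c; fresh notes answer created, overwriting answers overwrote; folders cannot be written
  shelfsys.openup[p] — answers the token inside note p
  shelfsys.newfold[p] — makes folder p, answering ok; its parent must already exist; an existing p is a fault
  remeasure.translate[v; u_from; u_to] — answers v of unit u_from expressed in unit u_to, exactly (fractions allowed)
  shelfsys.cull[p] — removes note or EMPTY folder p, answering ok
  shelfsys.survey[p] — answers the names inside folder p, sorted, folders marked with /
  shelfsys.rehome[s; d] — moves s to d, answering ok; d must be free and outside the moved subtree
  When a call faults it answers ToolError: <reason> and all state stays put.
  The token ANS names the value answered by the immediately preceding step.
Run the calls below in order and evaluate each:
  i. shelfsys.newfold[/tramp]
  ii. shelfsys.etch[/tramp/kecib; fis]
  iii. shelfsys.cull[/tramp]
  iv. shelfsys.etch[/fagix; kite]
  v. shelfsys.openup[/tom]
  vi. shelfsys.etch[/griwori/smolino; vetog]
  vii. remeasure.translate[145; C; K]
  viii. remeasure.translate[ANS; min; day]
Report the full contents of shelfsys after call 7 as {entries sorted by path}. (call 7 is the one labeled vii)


I use newfold(p→/tramp), and get ok.
Invoking etch(p→/tramp/kecib, c→fis), and get created.
Now I run cull(p→/tramp), — result: ToolError: not empty.
Using etch(p→/fagix, c→kite), yielding created.
Invoking openup(p→/tom), and observe stoflu.
Now I run etch(p→/griwori/smolino, c→vetog): created.
Next I call translate(v→145, u_from→C, u_to→K), → 8363/20.
Using translate(v→ANS, u_from→min, u_to→day), and get 8363/28800.

Answer: {fagix=kite, griwori/, griwori/mufik=sivum, griwori/smolino=vetog, tom=stoflu, tramp/, tramp/kecib=fis}


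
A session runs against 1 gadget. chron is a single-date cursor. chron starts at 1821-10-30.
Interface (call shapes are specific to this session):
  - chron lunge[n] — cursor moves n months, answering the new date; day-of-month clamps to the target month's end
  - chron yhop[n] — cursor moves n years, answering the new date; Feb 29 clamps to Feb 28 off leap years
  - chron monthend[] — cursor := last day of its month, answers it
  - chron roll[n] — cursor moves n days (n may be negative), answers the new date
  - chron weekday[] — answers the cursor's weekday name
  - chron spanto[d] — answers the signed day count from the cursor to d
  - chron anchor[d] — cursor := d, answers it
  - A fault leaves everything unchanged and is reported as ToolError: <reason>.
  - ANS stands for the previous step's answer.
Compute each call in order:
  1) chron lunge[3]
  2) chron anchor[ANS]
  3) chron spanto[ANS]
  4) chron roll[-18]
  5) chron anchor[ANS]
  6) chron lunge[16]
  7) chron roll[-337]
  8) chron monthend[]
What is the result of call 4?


;; 1. chron lunge(n: 3) ~> 1822-01-30
;; 2. chron anchor(d: ANS) ~> 1822-01-30
;; 3. chron spanto(d: ANS) ~> 0
;; 4. chron roll(n: -18) ~> 1822-01-12
;; 5. chron anchor(d: ANS) ~> 1822-01-12
;; 6. chron lunge(n: 16) ~> 1823-05-12
;; 7. chron roll(n: -337) ~> 1822-06-09
;; 8. chron monthend() ~> 1822-06-30

Answer: 1822-01-12


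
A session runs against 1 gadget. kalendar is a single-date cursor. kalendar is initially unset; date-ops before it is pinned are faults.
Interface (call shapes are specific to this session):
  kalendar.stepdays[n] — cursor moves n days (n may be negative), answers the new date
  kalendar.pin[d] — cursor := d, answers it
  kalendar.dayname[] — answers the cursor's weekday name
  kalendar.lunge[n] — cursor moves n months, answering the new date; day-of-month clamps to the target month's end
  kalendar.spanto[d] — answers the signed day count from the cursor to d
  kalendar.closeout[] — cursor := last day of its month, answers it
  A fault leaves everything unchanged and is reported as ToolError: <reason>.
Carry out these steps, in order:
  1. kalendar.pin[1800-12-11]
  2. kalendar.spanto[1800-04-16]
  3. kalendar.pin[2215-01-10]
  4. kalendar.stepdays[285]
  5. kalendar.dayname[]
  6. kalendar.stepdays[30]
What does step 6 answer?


! 1. pin(d: 1800-12-11) => 1800-12-11
! 2. spanto(d: 1800-04-16) => -239
! 3. pin(d: 2215-01-10) => 2215-01-10
! 4. stepdays(n: 285) => 2215-10-22
! 5. dayname() => Sunday
! 6. stepdays(n: 30) => 2215-11-21

Answer: 2215-11-21


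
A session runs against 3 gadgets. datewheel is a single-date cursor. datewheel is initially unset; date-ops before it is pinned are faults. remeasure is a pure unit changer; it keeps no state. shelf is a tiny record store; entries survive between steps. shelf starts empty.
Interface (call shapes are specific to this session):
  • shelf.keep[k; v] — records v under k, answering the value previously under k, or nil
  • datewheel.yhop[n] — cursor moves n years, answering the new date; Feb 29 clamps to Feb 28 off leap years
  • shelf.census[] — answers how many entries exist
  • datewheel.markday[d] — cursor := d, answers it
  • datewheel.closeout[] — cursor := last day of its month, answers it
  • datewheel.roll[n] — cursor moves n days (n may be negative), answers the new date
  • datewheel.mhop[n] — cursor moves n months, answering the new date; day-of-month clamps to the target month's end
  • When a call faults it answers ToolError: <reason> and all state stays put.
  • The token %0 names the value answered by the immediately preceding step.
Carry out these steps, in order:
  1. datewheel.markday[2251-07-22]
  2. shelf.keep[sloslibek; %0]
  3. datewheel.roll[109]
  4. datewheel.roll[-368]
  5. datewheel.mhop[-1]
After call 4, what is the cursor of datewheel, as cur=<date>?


Answer: cur=2250-11-05

Derivation:
Step: datewheel.markday[2251-07-22]
Result: 2251-07-22
Step: shelf.keep[sloslibek; %0]
Result: nil
Step: datewheel.roll[109]
Result: 2251-11-08
Step: datewheel.roll[-368]
Result: 2250-11-05
Step: datewheel.mhop[-1]
Result: 2250-10-05


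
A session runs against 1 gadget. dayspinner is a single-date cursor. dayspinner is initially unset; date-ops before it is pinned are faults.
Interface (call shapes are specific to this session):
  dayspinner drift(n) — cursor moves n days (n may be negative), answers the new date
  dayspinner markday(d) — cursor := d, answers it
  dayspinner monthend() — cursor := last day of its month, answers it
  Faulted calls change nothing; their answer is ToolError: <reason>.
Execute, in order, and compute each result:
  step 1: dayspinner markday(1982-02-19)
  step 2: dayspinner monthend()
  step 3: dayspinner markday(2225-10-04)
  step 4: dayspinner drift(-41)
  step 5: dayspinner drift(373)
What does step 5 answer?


CALL dayspinner markday[d→1982-02-19]
RET  1982-02-19
CALL dayspinner monthend[]
RET  1982-02-28
CALL dayspinner markday[d→2225-10-04]
RET  2225-10-04
CALL dayspinner drift[n→-41]
RET  2225-08-24
CALL dayspinner drift[n→373]
RET  2226-09-01

Answer: 2226-09-01


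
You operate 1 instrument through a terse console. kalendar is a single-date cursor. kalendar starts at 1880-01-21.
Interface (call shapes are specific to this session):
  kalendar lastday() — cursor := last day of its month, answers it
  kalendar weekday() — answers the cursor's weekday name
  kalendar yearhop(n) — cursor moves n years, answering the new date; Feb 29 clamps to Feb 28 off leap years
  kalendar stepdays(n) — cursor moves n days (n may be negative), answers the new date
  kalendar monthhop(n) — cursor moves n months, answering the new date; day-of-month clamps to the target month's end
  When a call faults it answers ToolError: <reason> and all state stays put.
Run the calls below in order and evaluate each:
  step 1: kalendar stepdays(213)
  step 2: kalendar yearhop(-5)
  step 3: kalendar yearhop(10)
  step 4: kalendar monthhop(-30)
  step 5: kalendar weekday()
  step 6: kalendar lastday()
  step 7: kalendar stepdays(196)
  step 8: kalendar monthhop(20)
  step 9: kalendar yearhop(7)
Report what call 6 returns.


Using kalendar stepdays with 213, which returns 1880-08-21.
Calling kalendar yearhop with -5: 1875-08-21.
Using kalendar yearhop with 10: 1885-08-21.
Using kalendar monthhop with -30, → 1883-02-21.
Invoking kalendar weekday(), — result: Wednesday.
Calling kalendar lastday(), giving 1883-02-28.
Using kalendar stepdays with 196, — result: 1883-09-12.
Now I run kalendar monthhop with 20, which returns 1885-05-12.
I run kalendar yearhop with 7, and get 1892-05-12.

Answer: 1883-02-28


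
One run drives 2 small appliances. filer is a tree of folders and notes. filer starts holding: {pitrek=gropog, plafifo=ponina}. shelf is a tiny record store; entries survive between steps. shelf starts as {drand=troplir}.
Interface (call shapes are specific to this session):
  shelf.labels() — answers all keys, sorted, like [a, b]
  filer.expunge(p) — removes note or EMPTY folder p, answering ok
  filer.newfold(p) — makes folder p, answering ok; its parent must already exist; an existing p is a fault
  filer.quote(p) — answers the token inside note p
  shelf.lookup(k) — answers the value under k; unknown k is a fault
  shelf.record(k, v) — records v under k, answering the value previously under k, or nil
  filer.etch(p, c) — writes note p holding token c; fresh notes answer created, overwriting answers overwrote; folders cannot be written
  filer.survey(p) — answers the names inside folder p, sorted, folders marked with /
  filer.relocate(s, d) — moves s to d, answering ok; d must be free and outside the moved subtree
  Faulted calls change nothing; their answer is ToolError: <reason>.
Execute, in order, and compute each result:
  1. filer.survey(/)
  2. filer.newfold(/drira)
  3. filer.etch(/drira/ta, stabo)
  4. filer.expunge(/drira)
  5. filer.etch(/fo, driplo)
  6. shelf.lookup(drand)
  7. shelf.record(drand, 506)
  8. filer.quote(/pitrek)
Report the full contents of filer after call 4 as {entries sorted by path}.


Answer: {drira/, drira/ta=stabo, pitrek=gropog, plafifo=ponina}

Derivation:
Then filer.survey(/), which returns [pitrek, plafifo].
I call filer.newfold(/drira): ok.
Next I call filer.etch(/drira/ta, stabo), and see created.
I try filer.expunge(/drira), giving ToolError: not empty.
Then filer.etch(/fo, driplo), and get created.
Using shelf.lookup(drand), yielding troplir.
Next I call shelf.record(drand, 506), and observe troplir.
Now I run filer.quote(/pitrek), — result: gropog.


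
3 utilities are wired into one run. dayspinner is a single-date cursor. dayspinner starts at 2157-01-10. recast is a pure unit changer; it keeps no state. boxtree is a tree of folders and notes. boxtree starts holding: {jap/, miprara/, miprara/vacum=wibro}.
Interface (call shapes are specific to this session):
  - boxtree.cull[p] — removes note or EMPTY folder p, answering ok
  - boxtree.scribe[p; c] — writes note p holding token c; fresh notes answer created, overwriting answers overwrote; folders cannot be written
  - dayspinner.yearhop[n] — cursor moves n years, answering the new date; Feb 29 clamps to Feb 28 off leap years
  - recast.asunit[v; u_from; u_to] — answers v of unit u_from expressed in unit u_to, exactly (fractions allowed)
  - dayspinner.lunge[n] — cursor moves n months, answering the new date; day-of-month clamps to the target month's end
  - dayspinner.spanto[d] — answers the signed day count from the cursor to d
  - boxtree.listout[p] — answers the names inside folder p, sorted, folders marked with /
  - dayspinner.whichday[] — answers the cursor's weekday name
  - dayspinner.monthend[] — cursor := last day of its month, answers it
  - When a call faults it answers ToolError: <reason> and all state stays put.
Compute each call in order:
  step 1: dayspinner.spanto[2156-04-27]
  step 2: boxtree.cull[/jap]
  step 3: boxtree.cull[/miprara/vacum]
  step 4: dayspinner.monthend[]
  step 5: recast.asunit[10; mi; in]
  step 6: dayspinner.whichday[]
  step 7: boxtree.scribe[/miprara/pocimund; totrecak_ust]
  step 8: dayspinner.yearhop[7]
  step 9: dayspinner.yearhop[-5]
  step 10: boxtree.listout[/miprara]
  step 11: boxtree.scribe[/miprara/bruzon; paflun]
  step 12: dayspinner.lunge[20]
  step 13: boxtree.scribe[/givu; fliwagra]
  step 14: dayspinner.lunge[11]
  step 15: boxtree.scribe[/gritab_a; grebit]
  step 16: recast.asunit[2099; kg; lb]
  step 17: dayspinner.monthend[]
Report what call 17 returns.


Using dayspinner.spanto on 2156-04-27, and observe -258.
I try boxtree.cull on /jap, → ok.
I try boxtree.cull on /miprara/vacum, which returns ok.
Now I run dayspinner.monthend(), — result: 2157-01-31.
Using recast.asunit on 10, mi, in, and see 633600.
Using dayspinner.whichday: Monday.
I try boxtree.scribe on /miprara/pocimund, totrecak_ust, giving created.
I try dayspinner.yearhop on 7: 2164-01-31.
Invoking dayspinner.yearhop on -5, yielding 2159-01-31.
I call boxtree.listout on /miprara, yielding [pocimund].
Next I call boxtree.scribe on /miprara/bruzon, paflun, which returns created.
I call dayspinner.lunge on 20, and get 2160-09-30.
I use boxtree.scribe on /givu, fliwagra, and get created.
I call dayspinner.lunge on 11, → 2161-08-30.
Calling boxtree.scribe on /gritab_a, grebit, and get created.
Next I call recast.asunit on 2099, kg, lb, giving 209900000000/45359237.
I invoke dayspinner.monthend(), and observe 2161-08-31.

Answer: 2161-08-31


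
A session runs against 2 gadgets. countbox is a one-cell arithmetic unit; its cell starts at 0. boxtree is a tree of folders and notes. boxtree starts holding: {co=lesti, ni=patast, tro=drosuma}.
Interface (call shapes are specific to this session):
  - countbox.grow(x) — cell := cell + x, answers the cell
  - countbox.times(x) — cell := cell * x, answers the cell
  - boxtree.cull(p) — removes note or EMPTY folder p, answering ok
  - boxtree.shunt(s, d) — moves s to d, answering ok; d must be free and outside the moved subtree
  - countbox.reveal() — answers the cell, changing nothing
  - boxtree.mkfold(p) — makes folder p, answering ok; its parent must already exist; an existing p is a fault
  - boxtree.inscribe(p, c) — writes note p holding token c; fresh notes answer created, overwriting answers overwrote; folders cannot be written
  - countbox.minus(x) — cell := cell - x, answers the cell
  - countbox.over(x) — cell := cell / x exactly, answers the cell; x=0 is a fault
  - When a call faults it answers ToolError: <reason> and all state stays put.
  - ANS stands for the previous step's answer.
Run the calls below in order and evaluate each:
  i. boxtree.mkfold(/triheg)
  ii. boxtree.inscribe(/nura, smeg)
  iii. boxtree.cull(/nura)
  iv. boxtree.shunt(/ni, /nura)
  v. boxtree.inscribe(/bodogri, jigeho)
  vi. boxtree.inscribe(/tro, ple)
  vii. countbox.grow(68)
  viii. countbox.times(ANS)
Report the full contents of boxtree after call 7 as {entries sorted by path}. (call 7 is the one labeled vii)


Answer: {bodogri=jigeho, co=lesti, nura=patast, triheg/, tro=ple}

Derivation:
>> boxtree.mkfold(p='/triheg')
<< ok
>> boxtree.inscribe(p='/nura', c='smeg')
<< created
>> boxtree.cull(p='/nura')
<< ok
>> boxtree.shunt(s='/ni', d='/nura')
<< ok
>> boxtree.inscribe(p='/bodogri', c='jigeho')
<< created
>> boxtree.inscribe(p='/tro', c='ple')
<< overwrote
>> countbox.grow(x='68')
<< 68
>> countbox.times(x='ANS')
<< 4624


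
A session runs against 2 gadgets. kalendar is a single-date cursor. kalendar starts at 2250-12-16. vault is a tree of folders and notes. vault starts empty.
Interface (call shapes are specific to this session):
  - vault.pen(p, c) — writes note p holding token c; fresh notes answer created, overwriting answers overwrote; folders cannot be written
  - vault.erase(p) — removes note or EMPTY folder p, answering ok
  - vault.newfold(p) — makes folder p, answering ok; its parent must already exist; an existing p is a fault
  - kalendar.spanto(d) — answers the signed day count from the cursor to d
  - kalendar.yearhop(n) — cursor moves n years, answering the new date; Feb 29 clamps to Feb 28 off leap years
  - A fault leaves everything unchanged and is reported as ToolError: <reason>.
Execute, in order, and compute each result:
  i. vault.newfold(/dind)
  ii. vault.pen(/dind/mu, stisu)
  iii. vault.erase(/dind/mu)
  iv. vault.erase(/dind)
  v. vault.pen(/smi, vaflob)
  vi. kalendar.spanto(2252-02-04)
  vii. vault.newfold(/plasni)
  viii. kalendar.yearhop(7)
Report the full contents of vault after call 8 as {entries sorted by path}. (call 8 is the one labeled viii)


Do: newfold[p='/dind']
See: ok
Do: pen[p='/dind/mu'; c='stisu']
See: created
Do: erase[p='/dind/mu']
See: ok
Do: erase[p='/dind']
See: ok
Do: pen[p='/smi'; c='vaflob']
See: created
Do: spanto[d='2252-02-04']
See: 415
Do: newfold[p='/plasni']
See: ok
Do: yearhop[n='7']
See: 2257-12-16

Answer: {plasni/, smi=vaflob}


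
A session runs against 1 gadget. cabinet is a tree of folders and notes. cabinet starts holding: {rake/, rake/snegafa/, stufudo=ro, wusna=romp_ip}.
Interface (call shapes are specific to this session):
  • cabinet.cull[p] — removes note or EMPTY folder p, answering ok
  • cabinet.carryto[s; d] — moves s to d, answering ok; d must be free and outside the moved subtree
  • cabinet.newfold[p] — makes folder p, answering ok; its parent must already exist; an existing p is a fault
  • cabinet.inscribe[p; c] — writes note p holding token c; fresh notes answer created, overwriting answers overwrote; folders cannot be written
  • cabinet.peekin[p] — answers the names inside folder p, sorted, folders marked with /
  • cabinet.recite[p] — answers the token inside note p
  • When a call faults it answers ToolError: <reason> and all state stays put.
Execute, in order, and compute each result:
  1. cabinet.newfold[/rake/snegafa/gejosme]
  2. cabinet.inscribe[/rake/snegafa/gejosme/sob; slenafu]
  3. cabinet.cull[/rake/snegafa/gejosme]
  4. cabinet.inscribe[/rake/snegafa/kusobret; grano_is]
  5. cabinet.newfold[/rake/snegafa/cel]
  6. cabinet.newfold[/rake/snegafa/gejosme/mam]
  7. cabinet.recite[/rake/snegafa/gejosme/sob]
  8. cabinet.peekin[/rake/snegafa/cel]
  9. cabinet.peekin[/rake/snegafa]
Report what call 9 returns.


Answer: [cel/, gejosme/, kusobret]

Derivation:
I run cabinet.newfold using p: /rake/snegafa/gejosme: ok.
Using cabinet.inscribe using p: /rake/snegafa/gejosme/sob, c: slenafu, giving created.
Invoking cabinet.cull using p: /rake/snegafa/gejosme, yielding ToolError: not empty.
I invoke cabinet.inscribe using p: /rake/snegafa/kusobret, c: grano_is: created.
Calling cabinet.newfold using p: /rake/snegafa/cel: ok.
I use cabinet.newfold using p: /rake/snegafa/gejosme/mam: ok.
I use cabinet.recite using p: /rake/snegafa/gejosme/sob, giving slenafu.
I use cabinet.peekin using p: /rake/snegafa/cel, which returns [].
I use cabinet.peekin using p: /rake/snegafa, — result: [cel/, gejosme/, kusobret].


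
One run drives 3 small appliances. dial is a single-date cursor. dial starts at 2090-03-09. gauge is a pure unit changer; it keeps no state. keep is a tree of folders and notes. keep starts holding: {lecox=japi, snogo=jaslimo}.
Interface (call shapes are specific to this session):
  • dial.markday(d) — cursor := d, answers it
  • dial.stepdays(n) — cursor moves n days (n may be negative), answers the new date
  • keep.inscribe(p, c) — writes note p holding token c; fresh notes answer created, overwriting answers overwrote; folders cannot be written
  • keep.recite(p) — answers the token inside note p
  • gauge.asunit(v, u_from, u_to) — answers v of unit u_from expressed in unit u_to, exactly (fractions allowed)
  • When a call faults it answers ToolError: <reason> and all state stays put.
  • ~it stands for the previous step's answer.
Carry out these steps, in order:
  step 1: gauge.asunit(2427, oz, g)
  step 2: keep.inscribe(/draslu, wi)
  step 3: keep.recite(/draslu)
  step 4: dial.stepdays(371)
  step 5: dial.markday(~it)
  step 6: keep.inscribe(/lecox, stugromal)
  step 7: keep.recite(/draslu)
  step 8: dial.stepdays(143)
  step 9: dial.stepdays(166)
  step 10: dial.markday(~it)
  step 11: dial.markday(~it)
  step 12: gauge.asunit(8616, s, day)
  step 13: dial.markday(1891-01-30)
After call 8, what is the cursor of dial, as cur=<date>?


;; 1. gauge.asunit(2427, oz, g) == 110086868199/1600000
;; 2. keep.inscribe(/draslu, wi) == created
;; 3. keep.recite(/draslu) == wi
;; 4. dial.stepdays(371) == 2091-03-15
;; 5. dial.markday(~it) == 2091-03-15
;; 6. keep.inscribe(/lecox, stugromal) == overwrote
;; 7. keep.recite(/draslu) == wi
;; 8. dial.stepdays(143) == 2091-08-05
;; 9. dial.stepdays(166) == 2092-01-18
;; 10. dial.markday(~it) == 2092-01-18
;; 11. dial.markday(~it) == 2092-01-18
;; 12. gauge.asunit(8616, s, day) == 359/3600
;; 13. dial.markday(1891-01-30) == 1891-01-30

Answer: cur=2091-08-05


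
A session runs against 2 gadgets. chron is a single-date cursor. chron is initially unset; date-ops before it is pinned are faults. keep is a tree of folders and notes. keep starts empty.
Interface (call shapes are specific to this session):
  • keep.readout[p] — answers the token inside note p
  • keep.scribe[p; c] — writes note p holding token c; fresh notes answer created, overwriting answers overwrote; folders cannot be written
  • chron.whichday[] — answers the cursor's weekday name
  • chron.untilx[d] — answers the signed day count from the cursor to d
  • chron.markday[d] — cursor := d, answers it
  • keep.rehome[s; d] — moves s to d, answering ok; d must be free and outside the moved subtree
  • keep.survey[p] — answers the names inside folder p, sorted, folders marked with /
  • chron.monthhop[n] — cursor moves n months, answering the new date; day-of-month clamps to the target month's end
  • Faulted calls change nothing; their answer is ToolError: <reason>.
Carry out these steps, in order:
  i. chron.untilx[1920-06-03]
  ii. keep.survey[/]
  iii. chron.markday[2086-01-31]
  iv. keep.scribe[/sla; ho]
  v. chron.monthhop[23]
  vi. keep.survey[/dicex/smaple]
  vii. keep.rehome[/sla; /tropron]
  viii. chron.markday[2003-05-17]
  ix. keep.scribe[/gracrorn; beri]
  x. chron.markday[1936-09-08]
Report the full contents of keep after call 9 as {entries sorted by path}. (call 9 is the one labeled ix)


Answer: {gracrorn=beri, tropron=ho}

Derivation:
CALL chron.untilx[d=1920-06-03]
RET  ToolError: no date set
CALL keep.survey[p=/]
RET  []
CALL chron.markday[d=2086-01-31]
RET  2086-01-31
CALL keep.scribe[p=/sla; c=ho]
RET  created
CALL chron.monthhop[n=23]
RET  2087-12-31
CALL keep.survey[p=/dicex/smaple]
RET  ToolError: not found
CALL keep.rehome[s=/sla; d=/tropron]
RET  ok
CALL chron.markday[d=2003-05-17]
RET  2003-05-17
CALL keep.scribe[p=/gracrorn; c=beri]
RET  created
CALL chron.markday[d=1936-09-08]
RET  1936-09-08


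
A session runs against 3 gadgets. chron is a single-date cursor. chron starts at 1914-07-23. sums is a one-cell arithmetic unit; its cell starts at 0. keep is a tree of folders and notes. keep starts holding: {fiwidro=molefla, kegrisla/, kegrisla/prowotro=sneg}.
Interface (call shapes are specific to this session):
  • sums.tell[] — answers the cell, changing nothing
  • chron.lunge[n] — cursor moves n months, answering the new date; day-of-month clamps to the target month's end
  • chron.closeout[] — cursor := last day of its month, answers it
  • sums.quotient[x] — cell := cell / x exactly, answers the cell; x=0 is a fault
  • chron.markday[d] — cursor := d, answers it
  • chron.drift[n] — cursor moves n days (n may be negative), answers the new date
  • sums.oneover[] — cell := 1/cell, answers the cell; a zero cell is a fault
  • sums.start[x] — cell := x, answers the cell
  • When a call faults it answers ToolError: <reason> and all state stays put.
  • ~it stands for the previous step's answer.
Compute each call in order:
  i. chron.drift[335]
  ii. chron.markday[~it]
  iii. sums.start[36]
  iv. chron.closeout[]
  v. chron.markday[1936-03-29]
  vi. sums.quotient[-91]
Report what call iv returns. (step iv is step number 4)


Answer: 1915-06-30

Derivation:
-- chron.drift(n=335) -> 1915-06-23
-- chron.markday(d=~it) -> 1915-06-23
-- sums.start(x=36) -> 36
-- chron.closeout() -> 1915-06-30
-- chron.markday(d=1936-03-29) -> 1936-03-29
-- sums.quotient(x=-91) -> -36/91


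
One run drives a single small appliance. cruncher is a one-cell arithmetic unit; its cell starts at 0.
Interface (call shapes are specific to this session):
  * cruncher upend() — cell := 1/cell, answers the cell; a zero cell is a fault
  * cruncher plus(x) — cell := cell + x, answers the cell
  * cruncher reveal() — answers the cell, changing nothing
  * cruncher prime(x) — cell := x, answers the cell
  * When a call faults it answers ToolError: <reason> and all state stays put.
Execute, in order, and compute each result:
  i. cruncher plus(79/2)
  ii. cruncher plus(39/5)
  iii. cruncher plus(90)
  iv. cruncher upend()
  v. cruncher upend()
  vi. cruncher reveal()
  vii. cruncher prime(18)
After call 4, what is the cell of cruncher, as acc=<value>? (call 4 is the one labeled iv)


-> cruncher plus(x: 79/2)
<- 79/2
-> cruncher plus(x: 39/5)
<- 473/10
-> cruncher plus(x: 90)
<- 1373/10
-> cruncher upend()
<- 10/1373
-> cruncher upend()
<- 1373/10
-> cruncher reveal()
<- 1373/10
-> cruncher prime(x: 18)
<- 18

Answer: acc=10/1373


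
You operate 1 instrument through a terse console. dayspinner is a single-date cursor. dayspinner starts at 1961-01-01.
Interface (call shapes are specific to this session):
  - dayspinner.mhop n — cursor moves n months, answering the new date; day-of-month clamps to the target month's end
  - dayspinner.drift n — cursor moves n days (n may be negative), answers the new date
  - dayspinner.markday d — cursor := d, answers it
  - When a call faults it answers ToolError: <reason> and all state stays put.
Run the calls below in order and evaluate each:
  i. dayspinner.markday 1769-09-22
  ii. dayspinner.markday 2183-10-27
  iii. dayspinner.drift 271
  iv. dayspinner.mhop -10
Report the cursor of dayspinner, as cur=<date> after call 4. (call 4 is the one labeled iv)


-> dayspinner.markday(d='1769-09-22')
<- 1769-09-22
-> dayspinner.markday(d='2183-10-27')
<- 2183-10-27
-> dayspinner.drift(n='271')
<- 2184-07-24
-> dayspinner.mhop(n='-10')
<- 2183-09-24

Answer: cur=2183-09-24
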